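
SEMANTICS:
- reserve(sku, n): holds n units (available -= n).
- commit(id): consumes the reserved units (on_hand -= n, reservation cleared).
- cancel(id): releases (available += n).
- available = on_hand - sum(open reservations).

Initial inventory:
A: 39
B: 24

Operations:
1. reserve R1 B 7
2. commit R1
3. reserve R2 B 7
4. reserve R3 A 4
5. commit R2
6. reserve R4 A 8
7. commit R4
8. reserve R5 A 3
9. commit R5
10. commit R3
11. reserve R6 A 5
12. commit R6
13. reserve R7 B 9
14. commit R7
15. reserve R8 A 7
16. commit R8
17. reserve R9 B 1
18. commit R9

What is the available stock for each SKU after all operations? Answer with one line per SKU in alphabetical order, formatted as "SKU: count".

Answer: A: 12
B: 0

Derivation:
Step 1: reserve R1 B 7 -> on_hand[A=39 B=24] avail[A=39 B=17] open={R1}
Step 2: commit R1 -> on_hand[A=39 B=17] avail[A=39 B=17] open={}
Step 3: reserve R2 B 7 -> on_hand[A=39 B=17] avail[A=39 B=10] open={R2}
Step 4: reserve R3 A 4 -> on_hand[A=39 B=17] avail[A=35 B=10] open={R2,R3}
Step 5: commit R2 -> on_hand[A=39 B=10] avail[A=35 B=10] open={R3}
Step 6: reserve R4 A 8 -> on_hand[A=39 B=10] avail[A=27 B=10] open={R3,R4}
Step 7: commit R4 -> on_hand[A=31 B=10] avail[A=27 B=10] open={R3}
Step 8: reserve R5 A 3 -> on_hand[A=31 B=10] avail[A=24 B=10] open={R3,R5}
Step 9: commit R5 -> on_hand[A=28 B=10] avail[A=24 B=10] open={R3}
Step 10: commit R3 -> on_hand[A=24 B=10] avail[A=24 B=10] open={}
Step 11: reserve R6 A 5 -> on_hand[A=24 B=10] avail[A=19 B=10] open={R6}
Step 12: commit R6 -> on_hand[A=19 B=10] avail[A=19 B=10] open={}
Step 13: reserve R7 B 9 -> on_hand[A=19 B=10] avail[A=19 B=1] open={R7}
Step 14: commit R7 -> on_hand[A=19 B=1] avail[A=19 B=1] open={}
Step 15: reserve R8 A 7 -> on_hand[A=19 B=1] avail[A=12 B=1] open={R8}
Step 16: commit R8 -> on_hand[A=12 B=1] avail[A=12 B=1] open={}
Step 17: reserve R9 B 1 -> on_hand[A=12 B=1] avail[A=12 B=0] open={R9}
Step 18: commit R9 -> on_hand[A=12 B=0] avail[A=12 B=0] open={}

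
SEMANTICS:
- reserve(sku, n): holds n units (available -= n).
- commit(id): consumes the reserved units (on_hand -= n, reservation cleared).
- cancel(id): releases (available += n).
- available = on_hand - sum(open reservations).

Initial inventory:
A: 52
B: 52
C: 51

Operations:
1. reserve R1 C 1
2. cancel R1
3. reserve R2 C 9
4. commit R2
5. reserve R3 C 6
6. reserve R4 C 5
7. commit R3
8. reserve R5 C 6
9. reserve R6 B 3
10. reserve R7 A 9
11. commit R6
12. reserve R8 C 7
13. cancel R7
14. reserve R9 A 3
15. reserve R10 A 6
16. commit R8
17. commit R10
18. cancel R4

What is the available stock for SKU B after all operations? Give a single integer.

Answer: 49

Derivation:
Step 1: reserve R1 C 1 -> on_hand[A=52 B=52 C=51] avail[A=52 B=52 C=50] open={R1}
Step 2: cancel R1 -> on_hand[A=52 B=52 C=51] avail[A=52 B=52 C=51] open={}
Step 3: reserve R2 C 9 -> on_hand[A=52 B=52 C=51] avail[A=52 B=52 C=42] open={R2}
Step 4: commit R2 -> on_hand[A=52 B=52 C=42] avail[A=52 B=52 C=42] open={}
Step 5: reserve R3 C 6 -> on_hand[A=52 B=52 C=42] avail[A=52 B=52 C=36] open={R3}
Step 6: reserve R4 C 5 -> on_hand[A=52 B=52 C=42] avail[A=52 B=52 C=31] open={R3,R4}
Step 7: commit R3 -> on_hand[A=52 B=52 C=36] avail[A=52 B=52 C=31] open={R4}
Step 8: reserve R5 C 6 -> on_hand[A=52 B=52 C=36] avail[A=52 B=52 C=25] open={R4,R5}
Step 9: reserve R6 B 3 -> on_hand[A=52 B=52 C=36] avail[A=52 B=49 C=25] open={R4,R5,R6}
Step 10: reserve R7 A 9 -> on_hand[A=52 B=52 C=36] avail[A=43 B=49 C=25] open={R4,R5,R6,R7}
Step 11: commit R6 -> on_hand[A=52 B=49 C=36] avail[A=43 B=49 C=25] open={R4,R5,R7}
Step 12: reserve R8 C 7 -> on_hand[A=52 B=49 C=36] avail[A=43 B=49 C=18] open={R4,R5,R7,R8}
Step 13: cancel R7 -> on_hand[A=52 B=49 C=36] avail[A=52 B=49 C=18] open={R4,R5,R8}
Step 14: reserve R9 A 3 -> on_hand[A=52 B=49 C=36] avail[A=49 B=49 C=18] open={R4,R5,R8,R9}
Step 15: reserve R10 A 6 -> on_hand[A=52 B=49 C=36] avail[A=43 B=49 C=18] open={R10,R4,R5,R8,R9}
Step 16: commit R8 -> on_hand[A=52 B=49 C=29] avail[A=43 B=49 C=18] open={R10,R4,R5,R9}
Step 17: commit R10 -> on_hand[A=46 B=49 C=29] avail[A=43 B=49 C=18] open={R4,R5,R9}
Step 18: cancel R4 -> on_hand[A=46 B=49 C=29] avail[A=43 B=49 C=23] open={R5,R9}
Final available[B] = 49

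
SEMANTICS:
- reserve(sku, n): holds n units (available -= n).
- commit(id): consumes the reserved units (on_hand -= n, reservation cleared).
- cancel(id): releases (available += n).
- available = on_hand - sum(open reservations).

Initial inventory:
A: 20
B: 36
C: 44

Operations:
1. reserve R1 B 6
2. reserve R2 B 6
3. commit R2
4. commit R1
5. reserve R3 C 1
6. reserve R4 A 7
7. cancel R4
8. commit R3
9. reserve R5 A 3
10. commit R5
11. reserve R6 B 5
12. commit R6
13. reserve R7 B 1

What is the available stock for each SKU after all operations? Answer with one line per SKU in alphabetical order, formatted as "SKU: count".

Step 1: reserve R1 B 6 -> on_hand[A=20 B=36 C=44] avail[A=20 B=30 C=44] open={R1}
Step 2: reserve R2 B 6 -> on_hand[A=20 B=36 C=44] avail[A=20 B=24 C=44] open={R1,R2}
Step 3: commit R2 -> on_hand[A=20 B=30 C=44] avail[A=20 B=24 C=44] open={R1}
Step 4: commit R1 -> on_hand[A=20 B=24 C=44] avail[A=20 B=24 C=44] open={}
Step 5: reserve R3 C 1 -> on_hand[A=20 B=24 C=44] avail[A=20 B=24 C=43] open={R3}
Step 6: reserve R4 A 7 -> on_hand[A=20 B=24 C=44] avail[A=13 B=24 C=43] open={R3,R4}
Step 7: cancel R4 -> on_hand[A=20 B=24 C=44] avail[A=20 B=24 C=43] open={R3}
Step 8: commit R3 -> on_hand[A=20 B=24 C=43] avail[A=20 B=24 C=43] open={}
Step 9: reserve R5 A 3 -> on_hand[A=20 B=24 C=43] avail[A=17 B=24 C=43] open={R5}
Step 10: commit R5 -> on_hand[A=17 B=24 C=43] avail[A=17 B=24 C=43] open={}
Step 11: reserve R6 B 5 -> on_hand[A=17 B=24 C=43] avail[A=17 B=19 C=43] open={R6}
Step 12: commit R6 -> on_hand[A=17 B=19 C=43] avail[A=17 B=19 C=43] open={}
Step 13: reserve R7 B 1 -> on_hand[A=17 B=19 C=43] avail[A=17 B=18 C=43] open={R7}

Answer: A: 17
B: 18
C: 43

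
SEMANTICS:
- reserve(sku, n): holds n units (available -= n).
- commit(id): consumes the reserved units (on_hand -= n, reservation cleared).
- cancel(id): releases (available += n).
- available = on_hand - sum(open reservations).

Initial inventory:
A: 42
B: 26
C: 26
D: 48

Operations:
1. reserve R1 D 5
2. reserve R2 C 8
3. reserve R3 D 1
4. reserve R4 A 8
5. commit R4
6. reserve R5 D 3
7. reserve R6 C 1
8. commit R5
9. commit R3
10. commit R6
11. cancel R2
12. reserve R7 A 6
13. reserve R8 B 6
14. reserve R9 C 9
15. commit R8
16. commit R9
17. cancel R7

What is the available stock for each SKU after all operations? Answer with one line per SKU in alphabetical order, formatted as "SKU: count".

Answer: A: 34
B: 20
C: 16
D: 39

Derivation:
Step 1: reserve R1 D 5 -> on_hand[A=42 B=26 C=26 D=48] avail[A=42 B=26 C=26 D=43] open={R1}
Step 2: reserve R2 C 8 -> on_hand[A=42 B=26 C=26 D=48] avail[A=42 B=26 C=18 D=43] open={R1,R2}
Step 3: reserve R3 D 1 -> on_hand[A=42 B=26 C=26 D=48] avail[A=42 B=26 C=18 D=42] open={R1,R2,R3}
Step 4: reserve R4 A 8 -> on_hand[A=42 B=26 C=26 D=48] avail[A=34 B=26 C=18 D=42] open={R1,R2,R3,R4}
Step 5: commit R4 -> on_hand[A=34 B=26 C=26 D=48] avail[A=34 B=26 C=18 D=42] open={R1,R2,R3}
Step 6: reserve R5 D 3 -> on_hand[A=34 B=26 C=26 D=48] avail[A=34 B=26 C=18 D=39] open={R1,R2,R3,R5}
Step 7: reserve R6 C 1 -> on_hand[A=34 B=26 C=26 D=48] avail[A=34 B=26 C=17 D=39] open={R1,R2,R3,R5,R6}
Step 8: commit R5 -> on_hand[A=34 B=26 C=26 D=45] avail[A=34 B=26 C=17 D=39] open={R1,R2,R3,R6}
Step 9: commit R3 -> on_hand[A=34 B=26 C=26 D=44] avail[A=34 B=26 C=17 D=39] open={R1,R2,R6}
Step 10: commit R6 -> on_hand[A=34 B=26 C=25 D=44] avail[A=34 B=26 C=17 D=39] open={R1,R2}
Step 11: cancel R2 -> on_hand[A=34 B=26 C=25 D=44] avail[A=34 B=26 C=25 D=39] open={R1}
Step 12: reserve R7 A 6 -> on_hand[A=34 B=26 C=25 D=44] avail[A=28 B=26 C=25 D=39] open={R1,R7}
Step 13: reserve R8 B 6 -> on_hand[A=34 B=26 C=25 D=44] avail[A=28 B=20 C=25 D=39] open={R1,R7,R8}
Step 14: reserve R9 C 9 -> on_hand[A=34 B=26 C=25 D=44] avail[A=28 B=20 C=16 D=39] open={R1,R7,R8,R9}
Step 15: commit R8 -> on_hand[A=34 B=20 C=25 D=44] avail[A=28 B=20 C=16 D=39] open={R1,R7,R9}
Step 16: commit R9 -> on_hand[A=34 B=20 C=16 D=44] avail[A=28 B=20 C=16 D=39] open={R1,R7}
Step 17: cancel R7 -> on_hand[A=34 B=20 C=16 D=44] avail[A=34 B=20 C=16 D=39] open={R1}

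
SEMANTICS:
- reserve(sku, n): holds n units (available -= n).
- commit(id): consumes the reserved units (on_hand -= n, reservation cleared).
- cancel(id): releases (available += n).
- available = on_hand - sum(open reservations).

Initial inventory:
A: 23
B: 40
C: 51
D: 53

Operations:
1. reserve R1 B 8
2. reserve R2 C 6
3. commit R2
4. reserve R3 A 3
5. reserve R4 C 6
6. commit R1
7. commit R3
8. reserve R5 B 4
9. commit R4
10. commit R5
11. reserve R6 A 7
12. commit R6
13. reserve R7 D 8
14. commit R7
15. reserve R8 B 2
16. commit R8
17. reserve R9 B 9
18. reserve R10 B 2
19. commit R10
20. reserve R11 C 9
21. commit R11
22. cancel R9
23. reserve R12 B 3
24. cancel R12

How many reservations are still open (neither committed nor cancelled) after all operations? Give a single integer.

Answer: 0

Derivation:
Step 1: reserve R1 B 8 -> on_hand[A=23 B=40 C=51 D=53] avail[A=23 B=32 C=51 D=53] open={R1}
Step 2: reserve R2 C 6 -> on_hand[A=23 B=40 C=51 D=53] avail[A=23 B=32 C=45 D=53] open={R1,R2}
Step 3: commit R2 -> on_hand[A=23 B=40 C=45 D=53] avail[A=23 B=32 C=45 D=53] open={R1}
Step 4: reserve R3 A 3 -> on_hand[A=23 B=40 C=45 D=53] avail[A=20 B=32 C=45 D=53] open={R1,R3}
Step 5: reserve R4 C 6 -> on_hand[A=23 B=40 C=45 D=53] avail[A=20 B=32 C=39 D=53] open={R1,R3,R4}
Step 6: commit R1 -> on_hand[A=23 B=32 C=45 D=53] avail[A=20 B=32 C=39 D=53] open={R3,R4}
Step 7: commit R3 -> on_hand[A=20 B=32 C=45 D=53] avail[A=20 B=32 C=39 D=53] open={R4}
Step 8: reserve R5 B 4 -> on_hand[A=20 B=32 C=45 D=53] avail[A=20 B=28 C=39 D=53] open={R4,R5}
Step 9: commit R4 -> on_hand[A=20 B=32 C=39 D=53] avail[A=20 B=28 C=39 D=53] open={R5}
Step 10: commit R5 -> on_hand[A=20 B=28 C=39 D=53] avail[A=20 B=28 C=39 D=53] open={}
Step 11: reserve R6 A 7 -> on_hand[A=20 B=28 C=39 D=53] avail[A=13 B=28 C=39 D=53] open={R6}
Step 12: commit R6 -> on_hand[A=13 B=28 C=39 D=53] avail[A=13 B=28 C=39 D=53] open={}
Step 13: reserve R7 D 8 -> on_hand[A=13 B=28 C=39 D=53] avail[A=13 B=28 C=39 D=45] open={R7}
Step 14: commit R7 -> on_hand[A=13 B=28 C=39 D=45] avail[A=13 B=28 C=39 D=45] open={}
Step 15: reserve R8 B 2 -> on_hand[A=13 B=28 C=39 D=45] avail[A=13 B=26 C=39 D=45] open={R8}
Step 16: commit R8 -> on_hand[A=13 B=26 C=39 D=45] avail[A=13 B=26 C=39 D=45] open={}
Step 17: reserve R9 B 9 -> on_hand[A=13 B=26 C=39 D=45] avail[A=13 B=17 C=39 D=45] open={R9}
Step 18: reserve R10 B 2 -> on_hand[A=13 B=26 C=39 D=45] avail[A=13 B=15 C=39 D=45] open={R10,R9}
Step 19: commit R10 -> on_hand[A=13 B=24 C=39 D=45] avail[A=13 B=15 C=39 D=45] open={R9}
Step 20: reserve R11 C 9 -> on_hand[A=13 B=24 C=39 D=45] avail[A=13 B=15 C=30 D=45] open={R11,R9}
Step 21: commit R11 -> on_hand[A=13 B=24 C=30 D=45] avail[A=13 B=15 C=30 D=45] open={R9}
Step 22: cancel R9 -> on_hand[A=13 B=24 C=30 D=45] avail[A=13 B=24 C=30 D=45] open={}
Step 23: reserve R12 B 3 -> on_hand[A=13 B=24 C=30 D=45] avail[A=13 B=21 C=30 D=45] open={R12}
Step 24: cancel R12 -> on_hand[A=13 B=24 C=30 D=45] avail[A=13 B=24 C=30 D=45] open={}
Open reservations: [] -> 0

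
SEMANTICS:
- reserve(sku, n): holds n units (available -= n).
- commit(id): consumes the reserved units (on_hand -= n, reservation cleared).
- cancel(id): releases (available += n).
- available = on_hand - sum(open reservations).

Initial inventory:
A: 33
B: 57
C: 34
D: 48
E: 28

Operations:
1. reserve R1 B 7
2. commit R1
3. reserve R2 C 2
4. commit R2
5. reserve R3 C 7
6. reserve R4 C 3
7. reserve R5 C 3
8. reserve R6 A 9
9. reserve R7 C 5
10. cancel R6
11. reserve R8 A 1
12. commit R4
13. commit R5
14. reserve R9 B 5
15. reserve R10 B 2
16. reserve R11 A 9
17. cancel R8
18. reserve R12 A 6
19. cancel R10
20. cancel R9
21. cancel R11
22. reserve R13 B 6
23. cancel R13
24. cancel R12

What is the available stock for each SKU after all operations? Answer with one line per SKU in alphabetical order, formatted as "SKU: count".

Answer: A: 33
B: 50
C: 14
D: 48
E: 28

Derivation:
Step 1: reserve R1 B 7 -> on_hand[A=33 B=57 C=34 D=48 E=28] avail[A=33 B=50 C=34 D=48 E=28] open={R1}
Step 2: commit R1 -> on_hand[A=33 B=50 C=34 D=48 E=28] avail[A=33 B=50 C=34 D=48 E=28] open={}
Step 3: reserve R2 C 2 -> on_hand[A=33 B=50 C=34 D=48 E=28] avail[A=33 B=50 C=32 D=48 E=28] open={R2}
Step 4: commit R2 -> on_hand[A=33 B=50 C=32 D=48 E=28] avail[A=33 B=50 C=32 D=48 E=28] open={}
Step 5: reserve R3 C 7 -> on_hand[A=33 B=50 C=32 D=48 E=28] avail[A=33 B=50 C=25 D=48 E=28] open={R3}
Step 6: reserve R4 C 3 -> on_hand[A=33 B=50 C=32 D=48 E=28] avail[A=33 B=50 C=22 D=48 E=28] open={R3,R4}
Step 7: reserve R5 C 3 -> on_hand[A=33 B=50 C=32 D=48 E=28] avail[A=33 B=50 C=19 D=48 E=28] open={R3,R4,R5}
Step 8: reserve R6 A 9 -> on_hand[A=33 B=50 C=32 D=48 E=28] avail[A=24 B=50 C=19 D=48 E=28] open={R3,R4,R5,R6}
Step 9: reserve R7 C 5 -> on_hand[A=33 B=50 C=32 D=48 E=28] avail[A=24 B=50 C=14 D=48 E=28] open={R3,R4,R5,R6,R7}
Step 10: cancel R6 -> on_hand[A=33 B=50 C=32 D=48 E=28] avail[A=33 B=50 C=14 D=48 E=28] open={R3,R4,R5,R7}
Step 11: reserve R8 A 1 -> on_hand[A=33 B=50 C=32 D=48 E=28] avail[A=32 B=50 C=14 D=48 E=28] open={R3,R4,R5,R7,R8}
Step 12: commit R4 -> on_hand[A=33 B=50 C=29 D=48 E=28] avail[A=32 B=50 C=14 D=48 E=28] open={R3,R5,R7,R8}
Step 13: commit R5 -> on_hand[A=33 B=50 C=26 D=48 E=28] avail[A=32 B=50 C=14 D=48 E=28] open={R3,R7,R8}
Step 14: reserve R9 B 5 -> on_hand[A=33 B=50 C=26 D=48 E=28] avail[A=32 B=45 C=14 D=48 E=28] open={R3,R7,R8,R9}
Step 15: reserve R10 B 2 -> on_hand[A=33 B=50 C=26 D=48 E=28] avail[A=32 B=43 C=14 D=48 E=28] open={R10,R3,R7,R8,R9}
Step 16: reserve R11 A 9 -> on_hand[A=33 B=50 C=26 D=48 E=28] avail[A=23 B=43 C=14 D=48 E=28] open={R10,R11,R3,R7,R8,R9}
Step 17: cancel R8 -> on_hand[A=33 B=50 C=26 D=48 E=28] avail[A=24 B=43 C=14 D=48 E=28] open={R10,R11,R3,R7,R9}
Step 18: reserve R12 A 6 -> on_hand[A=33 B=50 C=26 D=48 E=28] avail[A=18 B=43 C=14 D=48 E=28] open={R10,R11,R12,R3,R7,R9}
Step 19: cancel R10 -> on_hand[A=33 B=50 C=26 D=48 E=28] avail[A=18 B=45 C=14 D=48 E=28] open={R11,R12,R3,R7,R9}
Step 20: cancel R9 -> on_hand[A=33 B=50 C=26 D=48 E=28] avail[A=18 B=50 C=14 D=48 E=28] open={R11,R12,R3,R7}
Step 21: cancel R11 -> on_hand[A=33 B=50 C=26 D=48 E=28] avail[A=27 B=50 C=14 D=48 E=28] open={R12,R3,R7}
Step 22: reserve R13 B 6 -> on_hand[A=33 B=50 C=26 D=48 E=28] avail[A=27 B=44 C=14 D=48 E=28] open={R12,R13,R3,R7}
Step 23: cancel R13 -> on_hand[A=33 B=50 C=26 D=48 E=28] avail[A=27 B=50 C=14 D=48 E=28] open={R12,R3,R7}
Step 24: cancel R12 -> on_hand[A=33 B=50 C=26 D=48 E=28] avail[A=33 B=50 C=14 D=48 E=28] open={R3,R7}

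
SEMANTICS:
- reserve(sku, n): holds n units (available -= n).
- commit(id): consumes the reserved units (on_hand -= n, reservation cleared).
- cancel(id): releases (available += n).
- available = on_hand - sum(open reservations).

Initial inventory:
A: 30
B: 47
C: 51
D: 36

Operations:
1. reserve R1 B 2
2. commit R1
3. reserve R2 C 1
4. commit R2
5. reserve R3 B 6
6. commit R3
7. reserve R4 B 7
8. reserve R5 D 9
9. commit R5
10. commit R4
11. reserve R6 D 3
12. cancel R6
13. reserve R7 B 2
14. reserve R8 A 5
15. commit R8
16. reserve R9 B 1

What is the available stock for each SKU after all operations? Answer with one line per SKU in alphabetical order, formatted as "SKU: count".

Answer: A: 25
B: 29
C: 50
D: 27

Derivation:
Step 1: reserve R1 B 2 -> on_hand[A=30 B=47 C=51 D=36] avail[A=30 B=45 C=51 D=36] open={R1}
Step 2: commit R1 -> on_hand[A=30 B=45 C=51 D=36] avail[A=30 B=45 C=51 D=36] open={}
Step 3: reserve R2 C 1 -> on_hand[A=30 B=45 C=51 D=36] avail[A=30 B=45 C=50 D=36] open={R2}
Step 4: commit R2 -> on_hand[A=30 B=45 C=50 D=36] avail[A=30 B=45 C=50 D=36] open={}
Step 5: reserve R3 B 6 -> on_hand[A=30 B=45 C=50 D=36] avail[A=30 B=39 C=50 D=36] open={R3}
Step 6: commit R3 -> on_hand[A=30 B=39 C=50 D=36] avail[A=30 B=39 C=50 D=36] open={}
Step 7: reserve R4 B 7 -> on_hand[A=30 B=39 C=50 D=36] avail[A=30 B=32 C=50 D=36] open={R4}
Step 8: reserve R5 D 9 -> on_hand[A=30 B=39 C=50 D=36] avail[A=30 B=32 C=50 D=27] open={R4,R5}
Step 9: commit R5 -> on_hand[A=30 B=39 C=50 D=27] avail[A=30 B=32 C=50 D=27] open={R4}
Step 10: commit R4 -> on_hand[A=30 B=32 C=50 D=27] avail[A=30 B=32 C=50 D=27] open={}
Step 11: reserve R6 D 3 -> on_hand[A=30 B=32 C=50 D=27] avail[A=30 B=32 C=50 D=24] open={R6}
Step 12: cancel R6 -> on_hand[A=30 B=32 C=50 D=27] avail[A=30 B=32 C=50 D=27] open={}
Step 13: reserve R7 B 2 -> on_hand[A=30 B=32 C=50 D=27] avail[A=30 B=30 C=50 D=27] open={R7}
Step 14: reserve R8 A 5 -> on_hand[A=30 B=32 C=50 D=27] avail[A=25 B=30 C=50 D=27] open={R7,R8}
Step 15: commit R8 -> on_hand[A=25 B=32 C=50 D=27] avail[A=25 B=30 C=50 D=27] open={R7}
Step 16: reserve R9 B 1 -> on_hand[A=25 B=32 C=50 D=27] avail[A=25 B=29 C=50 D=27] open={R7,R9}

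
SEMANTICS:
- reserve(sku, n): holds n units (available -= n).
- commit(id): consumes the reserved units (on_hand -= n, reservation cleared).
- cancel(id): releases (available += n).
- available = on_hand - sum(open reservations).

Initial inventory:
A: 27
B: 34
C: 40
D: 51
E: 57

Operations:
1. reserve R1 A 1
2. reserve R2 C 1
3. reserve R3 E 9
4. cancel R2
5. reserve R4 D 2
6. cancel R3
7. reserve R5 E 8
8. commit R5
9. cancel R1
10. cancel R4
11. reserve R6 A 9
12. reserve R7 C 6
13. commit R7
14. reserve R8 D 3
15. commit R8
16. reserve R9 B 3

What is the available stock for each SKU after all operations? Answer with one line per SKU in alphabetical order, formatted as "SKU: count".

Step 1: reserve R1 A 1 -> on_hand[A=27 B=34 C=40 D=51 E=57] avail[A=26 B=34 C=40 D=51 E=57] open={R1}
Step 2: reserve R2 C 1 -> on_hand[A=27 B=34 C=40 D=51 E=57] avail[A=26 B=34 C=39 D=51 E=57] open={R1,R2}
Step 3: reserve R3 E 9 -> on_hand[A=27 B=34 C=40 D=51 E=57] avail[A=26 B=34 C=39 D=51 E=48] open={R1,R2,R3}
Step 4: cancel R2 -> on_hand[A=27 B=34 C=40 D=51 E=57] avail[A=26 B=34 C=40 D=51 E=48] open={R1,R3}
Step 5: reserve R4 D 2 -> on_hand[A=27 B=34 C=40 D=51 E=57] avail[A=26 B=34 C=40 D=49 E=48] open={R1,R3,R4}
Step 6: cancel R3 -> on_hand[A=27 B=34 C=40 D=51 E=57] avail[A=26 B=34 C=40 D=49 E=57] open={R1,R4}
Step 7: reserve R5 E 8 -> on_hand[A=27 B=34 C=40 D=51 E=57] avail[A=26 B=34 C=40 D=49 E=49] open={R1,R4,R5}
Step 8: commit R5 -> on_hand[A=27 B=34 C=40 D=51 E=49] avail[A=26 B=34 C=40 D=49 E=49] open={R1,R4}
Step 9: cancel R1 -> on_hand[A=27 B=34 C=40 D=51 E=49] avail[A=27 B=34 C=40 D=49 E=49] open={R4}
Step 10: cancel R4 -> on_hand[A=27 B=34 C=40 D=51 E=49] avail[A=27 B=34 C=40 D=51 E=49] open={}
Step 11: reserve R6 A 9 -> on_hand[A=27 B=34 C=40 D=51 E=49] avail[A=18 B=34 C=40 D=51 E=49] open={R6}
Step 12: reserve R7 C 6 -> on_hand[A=27 B=34 C=40 D=51 E=49] avail[A=18 B=34 C=34 D=51 E=49] open={R6,R7}
Step 13: commit R7 -> on_hand[A=27 B=34 C=34 D=51 E=49] avail[A=18 B=34 C=34 D=51 E=49] open={R6}
Step 14: reserve R8 D 3 -> on_hand[A=27 B=34 C=34 D=51 E=49] avail[A=18 B=34 C=34 D=48 E=49] open={R6,R8}
Step 15: commit R8 -> on_hand[A=27 B=34 C=34 D=48 E=49] avail[A=18 B=34 C=34 D=48 E=49] open={R6}
Step 16: reserve R9 B 3 -> on_hand[A=27 B=34 C=34 D=48 E=49] avail[A=18 B=31 C=34 D=48 E=49] open={R6,R9}

Answer: A: 18
B: 31
C: 34
D: 48
E: 49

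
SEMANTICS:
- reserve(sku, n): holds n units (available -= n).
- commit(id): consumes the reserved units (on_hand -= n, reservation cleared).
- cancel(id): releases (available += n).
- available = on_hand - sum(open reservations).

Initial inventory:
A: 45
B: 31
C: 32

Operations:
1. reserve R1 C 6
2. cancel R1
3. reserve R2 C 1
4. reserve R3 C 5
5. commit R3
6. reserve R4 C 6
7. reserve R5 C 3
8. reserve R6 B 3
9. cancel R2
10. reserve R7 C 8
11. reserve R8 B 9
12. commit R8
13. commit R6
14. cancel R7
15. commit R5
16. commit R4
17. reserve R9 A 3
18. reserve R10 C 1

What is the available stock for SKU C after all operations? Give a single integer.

Step 1: reserve R1 C 6 -> on_hand[A=45 B=31 C=32] avail[A=45 B=31 C=26] open={R1}
Step 2: cancel R1 -> on_hand[A=45 B=31 C=32] avail[A=45 B=31 C=32] open={}
Step 3: reserve R2 C 1 -> on_hand[A=45 B=31 C=32] avail[A=45 B=31 C=31] open={R2}
Step 4: reserve R3 C 5 -> on_hand[A=45 B=31 C=32] avail[A=45 B=31 C=26] open={R2,R3}
Step 5: commit R3 -> on_hand[A=45 B=31 C=27] avail[A=45 B=31 C=26] open={R2}
Step 6: reserve R4 C 6 -> on_hand[A=45 B=31 C=27] avail[A=45 B=31 C=20] open={R2,R4}
Step 7: reserve R5 C 3 -> on_hand[A=45 B=31 C=27] avail[A=45 B=31 C=17] open={R2,R4,R5}
Step 8: reserve R6 B 3 -> on_hand[A=45 B=31 C=27] avail[A=45 B=28 C=17] open={R2,R4,R5,R6}
Step 9: cancel R2 -> on_hand[A=45 B=31 C=27] avail[A=45 B=28 C=18] open={R4,R5,R6}
Step 10: reserve R7 C 8 -> on_hand[A=45 B=31 C=27] avail[A=45 B=28 C=10] open={R4,R5,R6,R7}
Step 11: reserve R8 B 9 -> on_hand[A=45 B=31 C=27] avail[A=45 B=19 C=10] open={R4,R5,R6,R7,R8}
Step 12: commit R8 -> on_hand[A=45 B=22 C=27] avail[A=45 B=19 C=10] open={R4,R5,R6,R7}
Step 13: commit R6 -> on_hand[A=45 B=19 C=27] avail[A=45 B=19 C=10] open={R4,R5,R7}
Step 14: cancel R7 -> on_hand[A=45 B=19 C=27] avail[A=45 B=19 C=18] open={R4,R5}
Step 15: commit R5 -> on_hand[A=45 B=19 C=24] avail[A=45 B=19 C=18] open={R4}
Step 16: commit R4 -> on_hand[A=45 B=19 C=18] avail[A=45 B=19 C=18] open={}
Step 17: reserve R9 A 3 -> on_hand[A=45 B=19 C=18] avail[A=42 B=19 C=18] open={R9}
Step 18: reserve R10 C 1 -> on_hand[A=45 B=19 C=18] avail[A=42 B=19 C=17] open={R10,R9}
Final available[C] = 17

Answer: 17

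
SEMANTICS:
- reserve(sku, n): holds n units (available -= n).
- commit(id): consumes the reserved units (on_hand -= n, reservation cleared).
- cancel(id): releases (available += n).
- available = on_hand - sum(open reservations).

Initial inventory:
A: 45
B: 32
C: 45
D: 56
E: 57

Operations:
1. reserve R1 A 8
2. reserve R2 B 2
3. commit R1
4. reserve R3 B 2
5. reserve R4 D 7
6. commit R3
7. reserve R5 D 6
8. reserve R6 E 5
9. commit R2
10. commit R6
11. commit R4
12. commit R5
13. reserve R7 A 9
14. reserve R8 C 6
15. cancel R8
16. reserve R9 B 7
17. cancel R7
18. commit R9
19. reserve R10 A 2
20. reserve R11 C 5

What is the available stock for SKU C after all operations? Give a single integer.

Step 1: reserve R1 A 8 -> on_hand[A=45 B=32 C=45 D=56 E=57] avail[A=37 B=32 C=45 D=56 E=57] open={R1}
Step 2: reserve R2 B 2 -> on_hand[A=45 B=32 C=45 D=56 E=57] avail[A=37 B=30 C=45 D=56 E=57] open={R1,R2}
Step 3: commit R1 -> on_hand[A=37 B=32 C=45 D=56 E=57] avail[A=37 B=30 C=45 D=56 E=57] open={R2}
Step 4: reserve R3 B 2 -> on_hand[A=37 B=32 C=45 D=56 E=57] avail[A=37 B=28 C=45 D=56 E=57] open={R2,R3}
Step 5: reserve R4 D 7 -> on_hand[A=37 B=32 C=45 D=56 E=57] avail[A=37 B=28 C=45 D=49 E=57] open={R2,R3,R4}
Step 6: commit R3 -> on_hand[A=37 B=30 C=45 D=56 E=57] avail[A=37 B=28 C=45 D=49 E=57] open={R2,R4}
Step 7: reserve R5 D 6 -> on_hand[A=37 B=30 C=45 D=56 E=57] avail[A=37 B=28 C=45 D=43 E=57] open={R2,R4,R5}
Step 8: reserve R6 E 5 -> on_hand[A=37 B=30 C=45 D=56 E=57] avail[A=37 B=28 C=45 D=43 E=52] open={R2,R4,R5,R6}
Step 9: commit R2 -> on_hand[A=37 B=28 C=45 D=56 E=57] avail[A=37 B=28 C=45 D=43 E=52] open={R4,R5,R6}
Step 10: commit R6 -> on_hand[A=37 B=28 C=45 D=56 E=52] avail[A=37 B=28 C=45 D=43 E=52] open={R4,R5}
Step 11: commit R4 -> on_hand[A=37 B=28 C=45 D=49 E=52] avail[A=37 B=28 C=45 D=43 E=52] open={R5}
Step 12: commit R5 -> on_hand[A=37 B=28 C=45 D=43 E=52] avail[A=37 B=28 C=45 D=43 E=52] open={}
Step 13: reserve R7 A 9 -> on_hand[A=37 B=28 C=45 D=43 E=52] avail[A=28 B=28 C=45 D=43 E=52] open={R7}
Step 14: reserve R8 C 6 -> on_hand[A=37 B=28 C=45 D=43 E=52] avail[A=28 B=28 C=39 D=43 E=52] open={R7,R8}
Step 15: cancel R8 -> on_hand[A=37 B=28 C=45 D=43 E=52] avail[A=28 B=28 C=45 D=43 E=52] open={R7}
Step 16: reserve R9 B 7 -> on_hand[A=37 B=28 C=45 D=43 E=52] avail[A=28 B=21 C=45 D=43 E=52] open={R7,R9}
Step 17: cancel R7 -> on_hand[A=37 B=28 C=45 D=43 E=52] avail[A=37 B=21 C=45 D=43 E=52] open={R9}
Step 18: commit R9 -> on_hand[A=37 B=21 C=45 D=43 E=52] avail[A=37 B=21 C=45 D=43 E=52] open={}
Step 19: reserve R10 A 2 -> on_hand[A=37 B=21 C=45 D=43 E=52] avail[A=35 B=21 C=45 D=43 E=52] open={R10}
Step 20: reserve R11 C 5 -> on_hand[A=37 B=21 C=45 D=43 E=52] avail[A=35 B=21 C=40 D=43 E=52] open={R10,R11}
Final available[C] = 40

Answer: 40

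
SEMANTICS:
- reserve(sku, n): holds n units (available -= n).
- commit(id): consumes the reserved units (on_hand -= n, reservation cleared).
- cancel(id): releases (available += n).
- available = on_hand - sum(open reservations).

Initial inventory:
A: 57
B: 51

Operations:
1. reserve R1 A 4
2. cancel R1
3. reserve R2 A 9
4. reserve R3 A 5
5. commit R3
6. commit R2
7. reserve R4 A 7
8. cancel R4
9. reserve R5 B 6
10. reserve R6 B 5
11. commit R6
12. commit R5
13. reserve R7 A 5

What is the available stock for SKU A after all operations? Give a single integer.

Answer: 38

Derivation:
Step 1: reserve R1 A 4 -> on_hand[A=57 B=51] avail[A=53 B=51] open={R1}
Step 2: cancel R1 -> on_hand[A=57 B=51] avail[A=57 B=51] open={}
Step 3: reserve R2 A 9 -> on_hand[A=57 B=51] avail[A=48 B=51] open={R2}
Step 4: reserve R3 A 5 -> on_hand[A=57 B=51] avail[A=43 B=51] open={R2,R3}
Step 5: commit R3 -> on_hand[A=52 B=51] avail[A=43 B=51] open={R2}
Step 6: commit R2 -> on_hand[A=43 B=51] avail[A=43 B=51] open={}
Step 7: reserve R4 A 7 -> on_hand[A=43 B=51] avail[A=36 B=51] open={R4}
Step 8: cancel R4 -> on_hand[A=43 B=51] avail[A=43 B=51] open={}
Step 9: reserve R5 B 6 -> on_hand[A=43 B=51] avail[A=43 B=45] open={R5}
Step 10: reserve R6 B 5 -> on_hand[A=43 B=51] avail[A=43 B=40] open={R5,R6}
Step 11: commit R6 -> on_hand[A=43 B=46] avail[A=43 B=40] open={R5}
Step 12: commit R5 -> on_hand[A=43 B=40] avail[A=43 B=40] open={}
Step 13: reserve R7 A 5 -> on_hand[A=43 B=40] avail[A=38 B=40] open={R7}
Final available[A] = 38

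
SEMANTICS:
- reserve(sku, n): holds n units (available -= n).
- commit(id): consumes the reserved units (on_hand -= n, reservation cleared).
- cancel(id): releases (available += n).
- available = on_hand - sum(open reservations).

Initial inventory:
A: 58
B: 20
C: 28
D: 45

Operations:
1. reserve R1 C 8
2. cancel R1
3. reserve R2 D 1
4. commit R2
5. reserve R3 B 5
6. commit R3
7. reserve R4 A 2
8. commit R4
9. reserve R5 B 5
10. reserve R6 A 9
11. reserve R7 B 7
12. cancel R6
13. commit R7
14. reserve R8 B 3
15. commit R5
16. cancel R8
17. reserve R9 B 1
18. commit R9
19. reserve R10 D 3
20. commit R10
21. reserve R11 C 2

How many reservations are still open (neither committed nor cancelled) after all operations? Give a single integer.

Step 1: reserve R1 C 8 -> on_hand[A=58 B=20 C=28 D=45] avail[A=58 B=20 C=20 D=45] open={R1}
Step 2: cancel R1 -> on_hand[A=58 B=20 C=28 D=45] avail[A=58 B=20 C=28 D=45] open={}
Step 3: reserve R2 D 1 -> on_hand[A=58 B=20 C=28 D=45] avail[A=58 B=20 C=28 D=44] open={R2}
Step 4: commit R2 -> on_hand[A=58 B=20 C=28 D=44] avail[A=58 B=20 C=28 D=44] open={}
Step 5: reserve R3 B 5 -> on_hand[A=58 B=20 C=28 D=44] avail[A=58 B=15 C=28 D=44] open={R3}
Step 6: commit R3 -> on_hand[A=58 B=15 C=28 D=44] avail[A=58 B=15 C=28 D=44] open={}
Step 7: reserve R4 A 2 -> on_hand[A=58 B=15 C=28 D=44] avail[A=56 B=15 C=28 D=44] open={R4}
Step 8: commit R4 -> on_hand[A=56 B=15 C=28 D=44] avail[A=56 B=15 C=28 D=44] open={}
Step 9: reserve R5 B 5 -> on_hand[A=56 B=15 C=28 D=44] avail[A=56 B=10 C=28 D=44] open={R5}
Step 10: reserve R6 A 9 -> on_hand[A=56 B=15 C=28 D=44] avail[A=47 B=10 C=28 D=44] open={R5,R6}
Step 11: reserve R7 B 7 -> on_hand[A=56 B=15 C=28 D=44] avail[A=47 B=3 C=28 D=44] open={R5,R6,R7}
Step 12: cancel R6 -> on_hand[A=56 B=15 C=28 D=44] avail[A=56 B=3 C=28 D=44] open={R5,R7}
Step 13: commit R7 -> on_hand[A=56 B=8 C=28 D=44] avail[A=56 B=3 C=28 D=44] open={R5}
Step 14: reserve R8 B 3 -> on_hand[A=56 B=8 C=28 D=44] avail[A=56 B=0 C=28 D=44] open={R5,R8}
Step 15: commit R5 -> on_hand[A=56 B=3 C=28 D=44] avail[A=56 B=0 C=28 D=44] open={R8}
Step 16: cancel R8 -> on_hand[A=56 B=3 C=28 D=44] avail[A=56 B=3 C=28 D=44] open={}
Step 17: reserve R9 B 1 -> on_hand[A=56 B=3 C=28 D=44] avail[A=56 B=2 C=28 D=44] open={R9}
Step 18: commit R9 -> on_hand[A=56 B=2 C=28 D=44] avail[A=56 B=2 C=28 D=44] open={}
Step 19: reserve R10 D 3 -> on_hand[A=56 B=2 C=28 D=44] avail[A=56 B=2 C=28 D=41] open={R10}
Step 20: commit R10 -> on_hand[A=56 B=2 C=28 D=41] avail[A=56 B=2 C=28 D=41] open={}
Step 21: reserve R11 C 2 -> on_hand[A=56 B=2 C=28 D=41] avail[A=56 B=2 C=26 D=41] open={R11}
Open reservations: ['R11'] -> 1

Answer: 1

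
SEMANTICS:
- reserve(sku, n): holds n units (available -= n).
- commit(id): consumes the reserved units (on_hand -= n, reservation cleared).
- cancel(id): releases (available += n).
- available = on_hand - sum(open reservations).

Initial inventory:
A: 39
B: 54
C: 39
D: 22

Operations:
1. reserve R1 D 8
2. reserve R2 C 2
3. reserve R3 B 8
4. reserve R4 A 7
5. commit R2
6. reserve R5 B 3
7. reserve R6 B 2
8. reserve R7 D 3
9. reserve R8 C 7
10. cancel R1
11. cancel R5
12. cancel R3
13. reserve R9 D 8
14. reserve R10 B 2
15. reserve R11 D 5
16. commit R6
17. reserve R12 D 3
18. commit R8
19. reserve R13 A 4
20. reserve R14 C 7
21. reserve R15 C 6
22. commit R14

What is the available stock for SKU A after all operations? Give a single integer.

Step 1: reserve R1 D 8 -> on_hand[A=39 B=54 C=39 D=22] avail[A=39 B=54 C=39 D=14] open={R1}
Step 2: reserve R2 C 2 -> on_hand[A=39 B=54 C=39 D=22] avail[A=39 B=54 C=37 D=14] open={R1,R2}
Step 3: reserve R3 B 8 -> on_hand[A=39 B=54 C=39 D=22] avail[A=39 B=46 C=37 D=14] open={R1,R2,R3}
Step 4: reserve R4 A 7 -> on_hand[A=39 B=54 C=39 D=22] avail[A=32 B=46 C=37 D=14] open={R1,R2,R3,R4}
Step 5: commit R2 -> on_hand[A=39 B=54 C=37 D=22] avail[A=32 B=46 C=37 D=14] open={R1,R3,R4}
Step 6: reserve R5 B 3 -> on_hand[A=39 B=54 C=37 D=22] avail[A=32 B=43 C=37 D=14] open={R1,R3,R4,R5}
Step 7: reserve R6 B 2 -> on_hand[A=39 B=54 C=37 D=22] avail[A=32 B=41 C=37 D=14] open={R1,R3,R4,R5,R6}
Step 8: reserve R7 D 3 -> on_hand[A=39 B=54 C=37 D=22] avail[A=32 B=41 C=37 D=11] open={R1,R3,R4,R5,R6,R7}
Step 9: reserve R8 C 7 -> on_hand[A=39 B=54 C=37 D=22] avail[A=32 B=41 C=30 D=11] open={R1,R3,R4,R5,R6,R7,R8}
Step 10: cancel R1 -> on_hand[A=39 B=54 C=37 D=22] avail[A=32 B=41 C=30 D=19] open={R3,R4,R5,R6,R7,R8}
Step 11: cancel R5 -> on_hand[A=39 B=54 C=37 D=22] avail[A=32 B=44 C=30 D=19] open={R3,R4,R6,R7,R8}
Step 12: cancel R3 -> on_hand[A=39 B=54 C=37 D=22] avail[A=32 B=52 C=30 D=19] open={R4,R6,R7,R8}
Step 13: reserve R9 D 8 -> on_hand[A=39 B=54 C=37 D=22] avail[A=32 B=52 C=30 D=11] open={R4,R6,R7,R8,R9}
Step 14: reserve R10 B 2 -> on_hand[A=39 B=54 C=37 D=22] avail[A=32 B=50 C=30 D=11] open={R10,R4,R6,R7,R8,R9}
Step 15: reserve R11 D 5 -> on_hand[A=39 B=54 C=37 D=22] avail[A=32 B=50 C=30 D=6] open={R10,R11,R4,R6,R7,R8,R9}
Step 16: commit R6 -> on_hand[A=39 B=52 C=37 D=22] avail[A=32 B=50 C=30 D=6] open={R10,R11,R4,R7,R8,R9}
Step 17: reserve R12 D 3 -> on_hand[A=39 B=52 C=37 D=22] avail[A=32 B=50 C=30 D=3] open={R10,R11,R12,R4,R7,R8,R9}
Step 18: commit R8 -> on_hand[A=39 B=52 C=30 D=22] avail[A=32 B=50 C=30 D=3] open={R10,R11,R12,R4,R7,R9}
Step 19: reserve R13 A 4 -> on_hand[A=39 B=52 C=30 D=22] avail[A=28 B=50 C=30 D=3] open={R10,R11,R12,R13,R4,R7,R9}
Step 20: reserve R14 C 7 -> on_hand[A=39 B=52 C=30 D=22] avail[A=28 B=50 C=23 D=3] open={R10,R11,R12,R13,R14,R4,R7,R9}
Step 21: reserve R15 C 6 -> on_hand[A=39 B=52 C=30 D=22] avail[A=28 B=50 C=17 D=3] open={R10,R11,R12,R13,R14,R15,R4,R7,R9}
Step 22: commit R14 -> on_hand[A=39 B=52 C=23 D=22] avail[A=28 B=50 C=17 D=3] open={R10,R11,R12,R13,R15,R4,R7,R9}
Final available[A] = 28

Answer: 28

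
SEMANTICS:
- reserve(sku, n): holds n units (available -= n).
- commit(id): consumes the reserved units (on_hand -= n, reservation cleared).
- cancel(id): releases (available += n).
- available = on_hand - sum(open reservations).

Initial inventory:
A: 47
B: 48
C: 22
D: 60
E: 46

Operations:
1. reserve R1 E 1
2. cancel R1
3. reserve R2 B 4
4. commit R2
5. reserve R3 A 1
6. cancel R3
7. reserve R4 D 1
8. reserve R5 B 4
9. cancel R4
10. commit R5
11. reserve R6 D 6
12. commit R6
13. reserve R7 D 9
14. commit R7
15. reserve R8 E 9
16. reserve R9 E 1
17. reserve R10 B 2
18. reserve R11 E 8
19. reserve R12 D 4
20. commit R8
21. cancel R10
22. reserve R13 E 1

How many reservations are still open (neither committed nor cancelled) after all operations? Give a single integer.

Step 1: reserve R1 E 1 -> on_hand[A=47 B=48 C=22 D=60 E=46] avail[A=47 B=48 C=22 D=60 E=45] open={R1}
Step 2: cancel R1 -> on_hand[A=47 B=48 C=22 D=60 E=46] avail[A=47 B=48 C=22 D=60 E=46] open={}
Step 3: reserve R2 B 4 -> on_hand[A=47 B=48 C=22 D=60 E=46] avail[A=47 B=44 C=22 D=60 E=46] open={R2}
Step 4: commit R2 -> on_hand[A=47 B=44 C=22 D=60 E=46] avail[A=47 B=44 C=22 D=60 E=46] open={}
Step 5: reserve R3 A 1 -> on_hand[A=47 B=44 C=22 D=60 E=46] avail[A=46 B=44 C=22 D=60 E=46] open={R3}
Step 6: cancel R3 -> on_hand[A=47 B=44 C=22 D=60 E=46] avail[A=47 B=44 C=22 D=60 E=46] open={}
Step 7: reserve R4 D 1 -> on_hand[A=47 B=44 C=22 D=60 E=46] avail[A=47 B=44 C=22 D=59 E=46] open={R4}
Step 8: reserve R5 B 4 -> on_hand[A=47 B=44 C=22 D=60 E=46] avail[A=47 B=40 C=22 D=59 E=46] open={R4,R5}
Step 9: cancel R4 -> on_hand[A=47 B=44 C=22 D=60 E=46] avail[A=47 B=40 C=22 D=60 E=46] open={R5}
Step 10: commit R5 -> on_hand[A=47 B=40 C=22 D=60 E=46] avail[A=47 B=40 C=22 D=60 E=46] open={}
Step 11: reserve R6 D 6 -> on_hand[A=47 B=40 C=22 D=60 E=46] avail[A=47 B=40 C=22 D=54 E=46] open={R6}
Step 12: commit R6 -> on_hand[A=47 B=40 C=22 D=54 E=46] avail[A=47 B=40 C=22 D=54 E=46] open={}
Step 13: reserve R7 D 9 -> on_hand[A=47 B=40 C=22 D=54 E=46] avail[A=47 B=40 C=22 D=45 E=46] open={R7}
Step 14: commit R7 -> on_hand[A=47 B=40 C=22 D=45 E=46] avail[A=47 B=40 C=22 D=45 E=46] open={}
Step 15: reserve R8 E 9 -> on_hand[A=47 B=40 C=22 D=45 E=46] avail[A=47 B=40 C=22 D=45 E=37] open={R8}
Step 16: reserve R9 E 1 -> on_hand[A=47 B=40 C=22 D=45 E=46] avail[A=47 B=40 C=22 D=45 E=36] open={R8,R9}
Step 17: reserve R10 B 2 -> on_hand[A=47 B=40 C=22 D=45 E=46] avail[A=47 B=38 C=22 D=45 E=36] open={R10,R8,R9}
Step 18: reserve R11 E 8 -> on_hand[A=47 B=40 C=22 D=45 E=46] avail[A=47 B=38 C=22 D=45 E=28] open={R10,R11,R8,R9}
Step 19: reserve R12 D 4 -> on_hand[A=47 B=40 C=22 D=45 E=46] avail[A=47 B=38 C=22 D=41 E=28] open={R10,R11,R12,R8,R9}
Step 20: commit R8 -> on_hand[A=47 B=40 C=22 D=45 E=37] avail[A=47 B=38 C=22 D=41 E=28] open={R10,R11,R12,R9}
Step 21: cancel R10 -> on_hand[A=47 B=40 C=22 D=45 E=37] avail[A=47 B=40 C=22 D=41 E=28] open={R11,R12,R9}
Step 22: reserve R13 E 1 -> on_hand[A=47 B=40 C=22 D=45 E=37] avail[A=47 B=40 C=22 D=41 E=27] open={R11,R12,R13,R9}
Open reservations: ['R11', 'R12', 'R13', 'R9'] -> 4

Answer: 4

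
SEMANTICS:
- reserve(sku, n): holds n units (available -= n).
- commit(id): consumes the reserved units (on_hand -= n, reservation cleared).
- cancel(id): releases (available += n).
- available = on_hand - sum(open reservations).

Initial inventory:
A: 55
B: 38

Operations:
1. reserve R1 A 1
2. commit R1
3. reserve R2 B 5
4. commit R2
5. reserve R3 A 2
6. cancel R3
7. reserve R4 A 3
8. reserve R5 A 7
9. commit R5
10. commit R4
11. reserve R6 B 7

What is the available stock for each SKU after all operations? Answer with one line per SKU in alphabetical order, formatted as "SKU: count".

Answer: A: 44
B: 26

Derivation:
Step 1: reserve R1 A 1 -> on_hand[A=55 B=38] avail[A=54 B=38] open={R1}
Step 2: commit R1 -> on_hand[A=54 B=38] avail[A=54 B=38] open={}
Step 3: reserve R2 B 5 -> on_hand[A=54 B=38] avail[A=54 B=33] open={R2}
Step 4: commit R2 -> on_hand[A=54 B=33] avail[A=54 B=33] open={}
Step 5: reserve R3 A 2 -> on_hand[A=54 B=33] avail[A=52 B=33] open={R3}
Step 6: cancel R3 -> on_hand[A=54 B=33] avail[A=54 B=33] open={}
Step 7: reserve R4 A 3 -> on_hand[A=54 B=33] avail[A=51 B=33] open={R4}
Step 8: reserve R5 A 7 -> on_hand[A=54 B=33] avail[A=44 B=33] open={R4,R5}
Step 9: commit R5 -> on_hand[A=47 B=33] avail[A=44 B=33] open={R4}
Step 10: commit R4 -> on_hand[A=44 B=33] avail[A=44 B=33] open={}
Step 11: reserve R6 B 7 -> on_hand[A=44 B=33] avail[A=44 B=26] open={R6}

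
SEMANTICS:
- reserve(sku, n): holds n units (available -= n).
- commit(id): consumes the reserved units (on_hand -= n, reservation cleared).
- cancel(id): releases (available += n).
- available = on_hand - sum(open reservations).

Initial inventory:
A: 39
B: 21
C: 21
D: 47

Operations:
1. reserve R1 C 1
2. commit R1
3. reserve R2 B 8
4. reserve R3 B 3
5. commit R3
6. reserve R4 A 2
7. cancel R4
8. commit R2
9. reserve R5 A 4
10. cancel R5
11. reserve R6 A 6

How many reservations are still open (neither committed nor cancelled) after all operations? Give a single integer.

Step 1: reserve R1 C 1 -> on_hand[A=39 B=21 C=21 D=47] avail[A=39 B=21 C=20 D=47] open={R1}
Step 2: commit R1 -> on_hand[A=39 B=21 C=20 D=47] avail[A=39 B=21 C=20 D=47] open={}
Step 3: reserve R2 B 8 -> on_hand[A=39 B=21 C=20 D=47] avail[A=39 B=13 C=20 D=47] open={R2}
Step 4: reserve R3 B 3 -> on_hand[A=39 B=21 C=20 D=47] avail[A=39 B=10 C=20 D=47] open={R2,R3}
Step 5: commit R3 -> on_hand[A=39 B=18 C=20 D=47] avail[A=39 B=10 C=20 D=47] open={R2}
Step 6: reserve R4 A 2 -> on_hand[A=39 B=18 C=20 D=47] avail[A=37 B=10 C=20 D=47] open={R2,R4}
Step 7: cancel R4 -> on_hand[A=39 B=18 C=20 D=47] avail[A=39 B=10 C=20 D=47] open={R2}
Step 8: commit R2 -> on_hand[A=39 B=10 C=20 D=47] avail[A=39 B=10 C=20 D=47] open={}
Step 9: reserve R5 A 4 -> on_hand[A=39 B=10 C=20 D=47] avail[A=35 B=10 C=20 D=47] open={R5}
Step 10: cancel R5 -> on_hand[A=39 B=10 C=20 D=47] avail[A=39 B=10 C=20 D=47] open={}
Step 11: reserve R6 A 6 -> on_hand[A=39 B=10 C=20 D=47] avail[A=33 B=10 C=20 D=47] open={R6}
Open reservations: ['R6'] -> 1

Answer: 1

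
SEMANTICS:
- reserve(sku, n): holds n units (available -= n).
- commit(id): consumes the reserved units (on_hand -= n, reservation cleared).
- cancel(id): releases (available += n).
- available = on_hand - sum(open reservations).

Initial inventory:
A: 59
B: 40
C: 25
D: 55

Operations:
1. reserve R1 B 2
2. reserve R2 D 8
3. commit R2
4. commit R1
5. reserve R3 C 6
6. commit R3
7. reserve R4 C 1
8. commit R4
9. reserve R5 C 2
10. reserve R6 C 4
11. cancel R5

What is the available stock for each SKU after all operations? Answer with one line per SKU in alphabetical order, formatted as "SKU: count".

Step 1: reserve R1 B 2 -> on_hand[A=59 B=40 C=25 D=55] avail[A=59 B=38 C=25 D=55] open={R1}
Step 2: reserve R2 D 8 -> on_hand[A=59 B=40 C=25 D=55] avail[A=59 B=38 C=25 D=47] open={R1,R2}
Step 3: commit R2 -> on_hand[A=59 B=40 C=25 D=47] avail[A=59 B=38 C=25 D=47] open={R1}
Step 4: commit R1 -> on_hand[A=59 B=38 C=25 D=47] avail[A=59 B=38 C=25 D=47] open={}
Step 5: reserve R3 C 6 -> on_hand[A=59 B=38 C=25 D=47] avail[A=59 B=38 C=19 D=47] open={R3}
Step 6: commit R3 -> on_hand[A=59 B=38 C=19 D=47] avail[A=59 B=38 C=19 D=47] open={}
Step 7: reserve R4 C 1 -> on_hand[A=59 B=38 C=19 D=47] avail[A=59 B=38 C=18 D=47] open={R4}
Step 8: commit R4 -> on_hand[A=59 B=38 C=18 D=47] avail[A=59 B=38 C=18 D=47] open={}
Step 9: reserve R5 C 2 -> on_hand[A=59 B=38 C=18 D=47] avail[A=59 B=38 C=16 D=47] open={R5}
Step 10: reserve R6 C 4 -> on_hand[A=59 B=38 C=18 D=47] avail[A=59 B=38 C=12 D=47] open={R5,R6}
Step 11: cancel R5 -> on_hand[A=59 B=38 C=18 D=47] avail[A=59 B=38 C=14 D=47] open={R6}

Answer: A: 59
B: 38
C: 14
D: 47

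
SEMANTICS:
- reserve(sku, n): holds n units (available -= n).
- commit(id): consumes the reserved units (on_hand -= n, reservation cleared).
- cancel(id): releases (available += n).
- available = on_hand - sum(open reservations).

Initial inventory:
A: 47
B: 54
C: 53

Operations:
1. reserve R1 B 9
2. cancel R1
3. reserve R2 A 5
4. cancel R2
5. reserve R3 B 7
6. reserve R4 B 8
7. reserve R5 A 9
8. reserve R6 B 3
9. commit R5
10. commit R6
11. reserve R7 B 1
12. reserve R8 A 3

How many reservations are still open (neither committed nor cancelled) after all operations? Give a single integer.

Step 1: reserve R1 B 9 -> on_hand[A=47 B=54 C=53] avail[A=47 B=45 C=53] open={R1}
Step 2: cancel R1 -> on_hand[A=47 B=54 C=53] avail[A=47 B=54 C=53] open={}
Step 3: reserve R2 A 5 -> on_hand[A=47 B=54 C=53] avail[A=42 B=54 C=53] open={R2}
Step 4: cancel R2 -> on_hand[A=47 B=54 C=53] avail[A=47 B=54 C=53] open={}
Step 5: reserve R3 B 7 -> on_hand[A=47 B=54 C=53] avail[A=47 B=47 C=53] open={R3}
Step 6: reserve R4 B 8 -> on_hand[A=47 B=54 C=53] avail[A=47 B=39 C=53] open={R3,R4}
Step 7: reserve R5 A 9 -> on_hand[A=47 B=54 C=53] avail[A=38 B=39 C=53] open={R3,R4,R5}
Step 8: reserve R6 B 3 -> on_hand[A=47 B=54 C=53] avail[A=38 B=36 C=53] open={R3,R4,R5,R6}
Step 9: commit R5 -> on_hand[A=38 B=54 C=53] avail[A=38 B=36 C=53] open={R3,R4,R6}
Step 10: commit R6 -> on_hand[A=38 B=51 C=53] avail[A=38 B=36 C=53] open={R3,R4}
Step 11: reserve R7 B 1 -> on_hand[A=38 B=51 C=53] avail[A=38 B=35 C=53] open={R3,R4,R7}
Step 12: reserve R8 A 3 -> on_hand[A=38 B=51 C=53] avail[A=35 B=35 C=53] open={R3,R4,R7,R8}
Open reservations: ['R3', 'R4', 'R7', 'R8'] -> 4

Answer: 4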